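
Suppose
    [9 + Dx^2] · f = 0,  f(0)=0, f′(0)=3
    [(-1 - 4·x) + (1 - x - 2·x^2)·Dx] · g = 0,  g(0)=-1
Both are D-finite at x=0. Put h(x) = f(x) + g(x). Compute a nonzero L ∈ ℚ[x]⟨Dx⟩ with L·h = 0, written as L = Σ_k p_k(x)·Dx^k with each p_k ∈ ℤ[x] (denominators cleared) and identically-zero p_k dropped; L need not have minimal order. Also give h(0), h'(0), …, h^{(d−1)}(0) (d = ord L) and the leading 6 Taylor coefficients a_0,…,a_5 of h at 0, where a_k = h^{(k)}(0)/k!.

L = (-117 - 486·x - 135·x^2 - 360·x^3 - 540·x^4 - 432·x^5) + (45 - 63·x - 81·x^2 + 153·x^3 + 18·x^4 - 324·x^5 - 216·x^6)·Dx + (-13 - 54·x - 15·x^2 - 40·x^3 - 60·x^4 - 48·x^5)·Dx^2 + (5 - 7·x - 9·x^2 + 17·x^3 + 2·x^4 - 36·x^5 - 24·x^6)·Dx^3  (order 3).
h: a_k = -1, 2, -3, -19/2, -11, -759/40, …
ICs: h(0) = -1, h′(0) = 2, h′′(0) = -6.

f: a_k = 0, 3, 0, -9/2, 0, 81/40, …
g: a_k = -1, -1, -3, -5, -11, -21, …
Sum ⇒ L₀ = lclm(L_f,L_g) in ℚ(x)⟨Dx⟩.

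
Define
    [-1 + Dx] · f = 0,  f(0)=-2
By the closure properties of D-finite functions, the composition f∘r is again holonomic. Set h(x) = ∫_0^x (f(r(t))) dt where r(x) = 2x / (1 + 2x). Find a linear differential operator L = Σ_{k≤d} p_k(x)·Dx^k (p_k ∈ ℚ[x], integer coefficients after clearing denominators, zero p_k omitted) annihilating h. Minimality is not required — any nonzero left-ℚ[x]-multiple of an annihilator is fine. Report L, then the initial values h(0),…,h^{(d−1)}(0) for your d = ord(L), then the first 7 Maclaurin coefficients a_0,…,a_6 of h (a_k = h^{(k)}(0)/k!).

L = -2·Dx + (1 + 4·x + 4·x^2)·Dx^2  (order 2).
h: a_k = 0, -2, -2, 4/3, -2/3, -4/15, 76/45, …
ICs: h(0) = 0, h′(0) = -2.

f: a_k = -2, -2, -1, -1/3, -1/12, -1/60, -1/360, …
Change of var in L_f (x↦r) gives L₀.
Integrate: L := L₀·Dx.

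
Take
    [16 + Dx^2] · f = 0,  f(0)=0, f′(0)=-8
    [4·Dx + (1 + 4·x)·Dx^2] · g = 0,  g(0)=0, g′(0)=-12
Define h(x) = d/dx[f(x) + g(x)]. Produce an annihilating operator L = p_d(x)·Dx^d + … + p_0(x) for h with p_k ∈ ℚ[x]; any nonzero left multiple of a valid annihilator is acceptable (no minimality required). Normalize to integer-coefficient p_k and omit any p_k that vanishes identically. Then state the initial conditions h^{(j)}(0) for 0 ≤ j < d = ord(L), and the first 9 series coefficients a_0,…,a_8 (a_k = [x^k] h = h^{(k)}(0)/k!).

L = (448 + 512·x + 1024·x^2) + (48 + 320·x + 768·x^2 + 1024·x^3)·Dx + (28 + 32·x + 64·x^2)·Dx^2 + (3 + 20·x + 48·x^2 + 64·x^3)·Dx^3  (order 3).
h: a_k = -20, 48, -128, 768, -9472/3, 12288, -2209792/45, 196608, -247730176/315, …
ICs: h(0) = -20, h′(0) = 48, h′′(0) = -256.

f: a_k = 0, -8, 0, 64/3, 0, -256/15, 0, 2048/315, 0, …
g: a_k = 0, -12, 24, -64, 192, -3072/5, 2048, -49152/7, 24576, …
L₀ := lclm(L_f,L_g); ord L₀ ≤ 2+2.
h₀' ⇒ L via d/dx closure of L₀.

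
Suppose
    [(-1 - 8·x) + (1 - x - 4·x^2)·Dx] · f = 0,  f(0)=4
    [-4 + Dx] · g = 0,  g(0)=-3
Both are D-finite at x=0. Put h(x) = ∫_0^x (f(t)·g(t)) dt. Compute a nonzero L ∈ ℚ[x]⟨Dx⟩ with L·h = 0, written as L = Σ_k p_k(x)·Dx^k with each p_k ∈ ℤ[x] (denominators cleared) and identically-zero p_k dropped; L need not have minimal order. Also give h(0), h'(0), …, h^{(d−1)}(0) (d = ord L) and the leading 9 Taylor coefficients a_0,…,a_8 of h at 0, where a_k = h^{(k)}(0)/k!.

f: a_k = 4, 4, 20, 36, 116, 260, 724, 1764, 4660, …
g: a_k = -3, -12, -24, -32, -32, -128/5, -256/15, -1024/105, -512/105, …
h₀=f·g: eliminate ⇒ L₀, order ≤ 1·1.
h=∫h₀ ⇒ L = L₀·Dx.
L = (5 + 4·x - 16·x^2)·Dx + (-1 + x + 4·x^2)·Dx^2  (order 2).
h: a_k = 0, -12, -30, -68, -143, -1516/5, -9766/15, -30116/21, -674711/210, …
ICs: h(0) = 0, h′(0) = -12.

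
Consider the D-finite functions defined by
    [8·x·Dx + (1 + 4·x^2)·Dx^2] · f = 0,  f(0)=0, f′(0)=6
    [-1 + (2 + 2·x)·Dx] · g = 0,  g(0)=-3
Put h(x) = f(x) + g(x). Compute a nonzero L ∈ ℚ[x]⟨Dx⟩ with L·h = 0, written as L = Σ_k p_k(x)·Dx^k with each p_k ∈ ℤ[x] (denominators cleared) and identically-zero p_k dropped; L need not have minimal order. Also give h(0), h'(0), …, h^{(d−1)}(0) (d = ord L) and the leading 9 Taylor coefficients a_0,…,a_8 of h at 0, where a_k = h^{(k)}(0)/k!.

L = (-16 - 40·x + 192·x^2 + 96·x^3)·Dx + (-35 - 64·x + 328·x^2 + 768·x^3 + 336·x^4)·Dx^2 + (-2 + 30·x + 48·x^2 + 144·x^3 + 224·x^4 + 96·x^5)·Dx^3  (order 3).
h: a_k = -3, 9/2, 3/8, -131/16, 15/128, 24471/1280, 63/1024, -787125/14336, 1287/32768, …
ICs: h(0) = -3, h′(0) = 9/2, h′′(0) = 3/4.

f: a_k = 0, 6, 0, -8, 0, 96/5, 0, -384/7, 0, …
g: a_k = -3, -3/2, 3/8, -3/16, 15/128, -21/256, 63/1024, -99/2048, 1287/32768, …
Sum ⇒ L₀ = lclm(L_f,L_g) in ℚ(x)⟨Dx⟩.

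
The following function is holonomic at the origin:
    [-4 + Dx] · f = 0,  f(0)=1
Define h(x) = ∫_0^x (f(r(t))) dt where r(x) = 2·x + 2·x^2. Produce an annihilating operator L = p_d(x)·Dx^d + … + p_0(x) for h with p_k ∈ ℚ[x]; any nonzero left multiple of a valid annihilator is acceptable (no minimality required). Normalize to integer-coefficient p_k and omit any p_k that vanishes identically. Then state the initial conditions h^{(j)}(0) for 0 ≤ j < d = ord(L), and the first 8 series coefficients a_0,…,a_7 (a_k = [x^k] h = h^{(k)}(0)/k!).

f: a_k = 1, 4, 8, 32/3, 32/3, 128/15, 256/45, 1024/315, …
h₀=f(r): pull back L_f along r ⇒ L₀.
h=∫₀ˣh₀: take L = L₀·Dx.
L = (-8 - 16·x)·Dx + Dx^2  (order 2).
h: a_k = 0, 1, 4, 40/3, 112/3, 1376/15, 9088/45, 127744/315, …
ICs: h(0) = 0, h′(0) = 1.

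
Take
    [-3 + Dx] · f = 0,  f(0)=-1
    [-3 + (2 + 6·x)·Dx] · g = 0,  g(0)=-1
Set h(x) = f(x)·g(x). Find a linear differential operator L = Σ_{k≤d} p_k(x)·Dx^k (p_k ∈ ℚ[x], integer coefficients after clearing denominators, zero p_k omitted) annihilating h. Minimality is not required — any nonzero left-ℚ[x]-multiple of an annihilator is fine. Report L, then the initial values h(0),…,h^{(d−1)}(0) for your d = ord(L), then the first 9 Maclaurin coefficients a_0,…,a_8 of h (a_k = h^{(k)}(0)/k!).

f: a_k = -1, -3, -9/2, -9/2, -27/8, -81/40, -81/80, -243/560, -729/4480, …
g: a_k = -1, -3/2, 9/8, -27/16, 405/128, -1701/256, 15309/1024, -72171/2048, 2814669/32768, …
Sym-product of L_f,L_g gives L₀ (≤ ord 1).
L = (-9 - 18·x) + (2 + 6·x)·Dx  (order 1).
h: a_k = 1, 9/2, 63/8, 153/16, 891/128, 8667/1280, -7209/5120, 818667/71680, -28832679/1146880, …
ICs: h(0) = 1.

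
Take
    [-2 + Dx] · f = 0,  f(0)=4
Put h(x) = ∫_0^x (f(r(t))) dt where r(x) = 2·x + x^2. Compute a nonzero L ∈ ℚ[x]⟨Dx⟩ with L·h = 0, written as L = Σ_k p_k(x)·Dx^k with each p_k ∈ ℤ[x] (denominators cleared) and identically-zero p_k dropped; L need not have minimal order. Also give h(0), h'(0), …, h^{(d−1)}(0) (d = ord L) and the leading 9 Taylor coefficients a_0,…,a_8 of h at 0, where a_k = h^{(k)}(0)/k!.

L = (-4 - 4·x)·Dx + Dx^2  (order 2).
h: a_k = 0, 4, 8, 40/3, 56/3, 344/15, 1136/45, 7984/315, 1480/63, …
ICs: h(0) = 0, h′(0) = 4.

f: a_k = 4, 8, 8, 16/3, 8/3, 16/15, 16/45, 32/315, 8/315, …
L₀ from L_f via x↦r, Dx↦r'^{-1}Dx.
Integrate: L := L₀·Dx.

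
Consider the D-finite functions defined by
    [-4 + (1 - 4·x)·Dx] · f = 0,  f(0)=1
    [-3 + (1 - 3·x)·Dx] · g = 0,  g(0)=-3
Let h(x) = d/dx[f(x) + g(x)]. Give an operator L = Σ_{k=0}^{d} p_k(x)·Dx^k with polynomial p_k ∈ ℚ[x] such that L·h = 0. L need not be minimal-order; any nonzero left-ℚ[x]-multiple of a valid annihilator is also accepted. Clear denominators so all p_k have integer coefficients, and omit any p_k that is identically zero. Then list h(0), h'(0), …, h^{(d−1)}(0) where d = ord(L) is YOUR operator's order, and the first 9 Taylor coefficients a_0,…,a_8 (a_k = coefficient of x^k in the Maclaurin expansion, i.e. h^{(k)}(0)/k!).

f: a_k = 1, 4, 16, 64, 256, 1024, 4096, 16384, 65536, …
g: a_k = -3, -9, -27, -81, -243, -729, -2187, -6561, -19683, …
L₀ := lclm(L_f,L_g); ord L₀ ≤ 1+1.
Differentiate: ansatz ord ≤ ord L₀ ⇒ L.
L = 72 + (-21 + 72·x)·Dx + (1 - 7·x + 12·x^2)·Dx^2  (order 2).
h: a_k = -5, -22, -51, 52, 1475, 11454, 68761, 366824, 1827855, …
ICs: h(0) = -5, h′(0) = -22.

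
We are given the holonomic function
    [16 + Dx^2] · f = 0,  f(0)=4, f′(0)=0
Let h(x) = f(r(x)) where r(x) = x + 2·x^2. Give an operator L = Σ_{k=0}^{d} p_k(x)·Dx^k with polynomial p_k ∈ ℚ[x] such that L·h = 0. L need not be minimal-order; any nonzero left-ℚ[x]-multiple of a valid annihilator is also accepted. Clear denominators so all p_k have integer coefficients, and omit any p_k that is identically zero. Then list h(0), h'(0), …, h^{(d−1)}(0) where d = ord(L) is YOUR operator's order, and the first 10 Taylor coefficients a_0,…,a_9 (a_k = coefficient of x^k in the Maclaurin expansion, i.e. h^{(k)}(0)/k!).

f: a_k = 4, 0, -32, 0, 128/3, 0, -1024/45, 0, 2048/315, 0, …
Change of var in L_f (x↦r) gives L₀.
L = (16 + 192·x + 768·x^2 + 1024·x^3) - 4·Dx + (1 + 4·x)·Dx^2  (order 2).
h: a_k = 4, 0, -32, -128, -256/3, 1024/3, 45056/45, 16384/15, -212992/315, -1114112/315, …
ICs: h(0) = 4, h′(0) = 0.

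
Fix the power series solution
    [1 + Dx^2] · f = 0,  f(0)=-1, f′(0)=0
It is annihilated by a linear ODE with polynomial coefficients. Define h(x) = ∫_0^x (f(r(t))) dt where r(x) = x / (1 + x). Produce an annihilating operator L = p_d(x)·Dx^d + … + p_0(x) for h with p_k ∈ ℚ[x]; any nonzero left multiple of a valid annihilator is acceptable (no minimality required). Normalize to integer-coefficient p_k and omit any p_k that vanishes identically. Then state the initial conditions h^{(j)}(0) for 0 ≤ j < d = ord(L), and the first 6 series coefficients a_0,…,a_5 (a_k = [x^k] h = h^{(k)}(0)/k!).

L = Dx + (2 + 6·x + 6·x^2 + 2·x^3)·Dx^2 + (1 + 4·x + 6·x^2 + 4·x^3 + x^4)·Dx^3  (order 3).
h: a_k = 0, -1, 0, 1/6, -1/4, 7/24, …
ICs: h(0) = 0, h′(0) = -1, h′′(0) = 0.

f: a_k = -1, 0, 1/2, 0, -1/24, 0, …
L₀ from L_f via x↦r, Dx↦r'^{-1}Dx.
h=∫₀ˣh₀: take L = L₀·Dx.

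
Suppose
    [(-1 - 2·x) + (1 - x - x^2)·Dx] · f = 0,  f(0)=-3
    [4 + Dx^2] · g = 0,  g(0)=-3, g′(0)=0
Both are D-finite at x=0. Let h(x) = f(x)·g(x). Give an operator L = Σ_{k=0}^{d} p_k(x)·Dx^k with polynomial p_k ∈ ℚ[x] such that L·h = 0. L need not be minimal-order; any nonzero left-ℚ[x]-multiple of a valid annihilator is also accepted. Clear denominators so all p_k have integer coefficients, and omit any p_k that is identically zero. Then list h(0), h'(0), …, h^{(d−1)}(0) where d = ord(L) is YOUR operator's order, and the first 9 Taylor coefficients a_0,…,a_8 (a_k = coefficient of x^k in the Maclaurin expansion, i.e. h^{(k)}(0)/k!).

L = (-2 + 4·x + 4·x^2) + (2 + 4·x)·Dx + (-1 + x + x^2)·Dx^2  (order 2).
h: a_k = 9, 9, 0, 9, 15, 24, 191/5, 311/5, 3516/35, …
ICs: h(0) = 9, h′(0) = 9.

f: a_k = -3, -3, -6, -9, -15, -24, -39, -63, -102, …
g: a_k = -3, 0, 6, 0, -2, 0, 4/15, 0, -2/105, …
f·g: L₀ = L_f ⊗_s L_g, ord ≤ 1·2.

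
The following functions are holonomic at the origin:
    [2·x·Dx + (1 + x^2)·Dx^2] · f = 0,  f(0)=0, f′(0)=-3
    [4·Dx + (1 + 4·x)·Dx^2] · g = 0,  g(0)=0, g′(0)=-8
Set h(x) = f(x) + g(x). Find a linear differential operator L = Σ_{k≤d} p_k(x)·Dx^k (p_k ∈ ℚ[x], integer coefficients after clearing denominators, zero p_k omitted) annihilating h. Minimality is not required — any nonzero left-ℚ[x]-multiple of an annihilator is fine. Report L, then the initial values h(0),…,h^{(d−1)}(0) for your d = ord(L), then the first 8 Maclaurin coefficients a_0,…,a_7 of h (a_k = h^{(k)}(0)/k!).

L = (-4 - 48·x + 12·x^2 + 16·x^3)·Dx + (-17 - 8·x - 45·x^2 + 24·x^3 + 32·x^4)·Dx^2 + (-2 - 7·x + 4·x^2 + x^3 + 6·x^4 + 8·x^5)·Dx^3  (order 3).
h: a_k = 0, -11, 16, -125/3, 128, -2051/5, 4096/3, -32765/7, …
ICs: h(0) = 0, h′(0) = -11, h′′(0) = 32.

f: a_k = 0, -3, 0, 1, 0, -3/5, 0, 3/7, …
g: a_k = 0, -8, 16, -128/3, 128, -2048/5, 4096/3, -32768/7, …
f+g: L₀ = lclm(L_f,L_g), ord ≤ 2+2.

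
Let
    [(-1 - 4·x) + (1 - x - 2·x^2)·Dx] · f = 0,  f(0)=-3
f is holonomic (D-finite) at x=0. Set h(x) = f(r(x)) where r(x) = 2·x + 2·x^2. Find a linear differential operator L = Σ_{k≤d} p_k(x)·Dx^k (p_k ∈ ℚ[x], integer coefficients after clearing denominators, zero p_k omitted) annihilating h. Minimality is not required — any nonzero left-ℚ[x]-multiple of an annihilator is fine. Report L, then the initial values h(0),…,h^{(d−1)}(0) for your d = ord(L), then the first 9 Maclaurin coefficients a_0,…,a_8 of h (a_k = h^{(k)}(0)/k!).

f: a_k = -3, -3, -9, -15, -33, -63, -129, -255, -513, …
h₀=f(r): pull back L_f along r ⇒ L₀.
L = (2 + 20·x + 48·x^2 + 32·x^3) + (-1 + 2·x + 10·x^2 + 16·x^3 + 8·x^4)·Dx  (order 1).
h: a_k = -3, -6, -42, -192, -924, -4488, -21624, -104448, -504336, …
ICs: h(0) = -3.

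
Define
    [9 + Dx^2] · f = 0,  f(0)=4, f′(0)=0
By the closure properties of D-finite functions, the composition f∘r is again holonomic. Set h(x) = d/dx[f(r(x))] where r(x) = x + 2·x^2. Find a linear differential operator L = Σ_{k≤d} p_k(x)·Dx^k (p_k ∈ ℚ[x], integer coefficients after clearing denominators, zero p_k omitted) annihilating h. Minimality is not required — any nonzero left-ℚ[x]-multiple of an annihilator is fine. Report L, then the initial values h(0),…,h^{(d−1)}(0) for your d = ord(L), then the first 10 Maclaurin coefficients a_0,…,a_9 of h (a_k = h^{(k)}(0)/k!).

L = (57 + 144·x + 864·x^2 + 2304·x^3 + 2304·x^4) + (-12 - 48·x)·Dx + (1 + 8·x + 16·x^2)·Dx^2  (order 2).
h: a_k = 0, -36, -216, -234, 540, 19197/10, 13419/5, -29511/140, -401679/70, -10070649/1120, …
ICs: h(0) = 0, h′(0) = -36.

f: a_k = 4, 0, -18, 0, 27/2, 0, -81/20, 0, 729/1120, 0, …
Change of var in L_f (x↦r) gives L₀.
h=h₀': d/dx-closure on L₀ ⇒ L.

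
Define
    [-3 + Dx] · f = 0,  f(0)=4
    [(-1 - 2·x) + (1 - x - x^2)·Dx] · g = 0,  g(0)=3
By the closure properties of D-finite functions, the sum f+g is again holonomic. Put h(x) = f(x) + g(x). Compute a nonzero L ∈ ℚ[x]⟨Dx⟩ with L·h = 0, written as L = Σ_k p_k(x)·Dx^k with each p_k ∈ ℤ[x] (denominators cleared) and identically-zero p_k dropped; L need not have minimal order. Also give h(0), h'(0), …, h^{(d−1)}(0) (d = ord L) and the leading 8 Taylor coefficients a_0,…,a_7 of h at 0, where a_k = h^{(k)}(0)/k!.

f: a_k = 4, 12, 18, 18, 27/2, 81/10, 81/20, 243/140, …
g: a_k = 3, 3, 6, 9, 15, 24, 39, 63, …
f+g: L₀ = lclm(L_f,L_g), ord ≤ 1+1.
L = (3 + 9·x + 45·x^2 + 18·x^3) + (5 - 24·x - 15·x^2 + 18·x^3 + 9·x^4)·Dx + (-2 + 7·x - 8·x^3 - 3·x^4)·Dx^2  (order 2).
h: a_k = 7, 15, 24, 27, 57/2, 321/10, 861/20, 9063/140, …
ICs: h(0) = 7, h′(0) = 15.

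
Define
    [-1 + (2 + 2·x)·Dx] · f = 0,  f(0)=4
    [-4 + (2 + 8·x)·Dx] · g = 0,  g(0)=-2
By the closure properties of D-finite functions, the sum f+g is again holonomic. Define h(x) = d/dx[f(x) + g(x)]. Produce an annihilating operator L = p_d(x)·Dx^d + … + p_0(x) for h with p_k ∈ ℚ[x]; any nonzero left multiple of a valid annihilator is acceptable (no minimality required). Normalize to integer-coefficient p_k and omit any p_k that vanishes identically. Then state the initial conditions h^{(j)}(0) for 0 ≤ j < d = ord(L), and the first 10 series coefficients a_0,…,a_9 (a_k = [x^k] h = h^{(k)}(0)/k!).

f: a_k = 4, 2, -1/2, 1/4, -5/32, 7/64, -21/256, 33/512, -429/8192, 715/16384, …
g: a_k = -2, -4, 4, -8, 20, -56, 168, -528, 1716, -5720, …
f+g: L₀ = lclm(L_f,L_g), ord ≤ 1+1.
h₀' ⇒ L via d/dx closure of L₀.
L = -6 + (-15 - 24·x)·Dx + (-2 - 10·x - 8·x^2)·Dx^2  (order 2).
h: a_k = -2, 7, -93/4, 635/8, -17885/64, 128961/128, -1892121/512, 14057043/1024, -843441885/16384, 6372708485/32768, …
ICs: h(0) = -2, h′(0) = 7.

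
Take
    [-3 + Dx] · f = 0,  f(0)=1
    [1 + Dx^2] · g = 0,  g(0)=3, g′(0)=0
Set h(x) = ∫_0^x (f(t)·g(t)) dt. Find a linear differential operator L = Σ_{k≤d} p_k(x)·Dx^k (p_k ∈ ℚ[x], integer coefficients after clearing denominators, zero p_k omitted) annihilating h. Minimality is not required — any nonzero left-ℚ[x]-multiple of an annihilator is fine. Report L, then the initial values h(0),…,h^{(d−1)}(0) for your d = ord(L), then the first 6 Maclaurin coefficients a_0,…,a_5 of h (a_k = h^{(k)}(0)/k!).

f: a_k = 1, 3, 9/2, 9/2, 27/8, 81/40, …
g: a_k = 3, 0, -3/2, 0, 1/8, 0, …
Product ⇒ symmetric product L₀, ord ≤ 2.
∫: right-multiply L₀ by Dx.
L = 10·Dx - 6·Dx^2 + Dx^3  (order 3).
h: a_k = 0, 3, 9/2, 4, 9/4, 7/10, …
ICs: h(0) = 0, h′(0) = 3, h′′(0) = 9.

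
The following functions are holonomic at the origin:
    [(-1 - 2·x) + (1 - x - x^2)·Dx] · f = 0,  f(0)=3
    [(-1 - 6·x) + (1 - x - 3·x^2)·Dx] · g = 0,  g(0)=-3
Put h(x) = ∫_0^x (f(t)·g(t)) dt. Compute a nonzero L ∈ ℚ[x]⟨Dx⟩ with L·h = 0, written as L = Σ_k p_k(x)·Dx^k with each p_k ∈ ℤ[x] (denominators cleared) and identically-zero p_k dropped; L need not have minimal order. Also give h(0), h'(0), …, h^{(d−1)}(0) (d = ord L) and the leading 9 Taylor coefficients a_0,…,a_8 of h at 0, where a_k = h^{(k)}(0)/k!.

L = (-2 - 6·x + 12·x^2 + 12·x^3)·Dx + (1 - 2·x - 3·x^2 + 4·x^3 + 3·x^4)·Dx^2  (order 2).
h: a_k = 0, -9, -9, -21, -36, -378/5, -147, -2133/7, -621, …
ICs: h(0) = 0, h′(0) = -9.

f: a_k = 3, 3, 6, 9, 15, 24, 39, 63, 102, …
g: a_k = -3, -3, -12, -21, -57, -120, -291, -651, -1524, …
Product ⇒ symmetric product L₀, ord ≤ 1.
h=∫₀ˣh₀: take L = L₀·Dx.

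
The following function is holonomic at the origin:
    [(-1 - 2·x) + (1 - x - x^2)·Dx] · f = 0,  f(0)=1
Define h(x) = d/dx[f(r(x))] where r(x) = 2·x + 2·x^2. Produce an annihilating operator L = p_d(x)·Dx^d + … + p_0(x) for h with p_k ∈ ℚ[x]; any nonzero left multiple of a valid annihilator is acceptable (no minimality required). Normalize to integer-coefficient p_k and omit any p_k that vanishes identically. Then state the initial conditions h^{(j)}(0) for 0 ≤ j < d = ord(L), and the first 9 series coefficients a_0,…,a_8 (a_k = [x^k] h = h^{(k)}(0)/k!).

L = (10 + 20·x + 60·x^2 + 80·x^3 + 40·x^4) + (-1 + 10·x^2 + 20·x^3 + 20·x^4 + 8·x^5)·Dx  (order 1).
h: a_k = 2, 20, 120, 640, 3240, 15696, 73920, 341120, 1549440, …
ICs: h(0) = 2.

f: a_k = 1, 1, 2, 3, 5, 8, 13, 21, 34, …
L₀ from L_f via x↦r, Dx↦r'^{-1}Dx.
Differentiate: ansatz ord ≤ ord L₀ ⇒ L.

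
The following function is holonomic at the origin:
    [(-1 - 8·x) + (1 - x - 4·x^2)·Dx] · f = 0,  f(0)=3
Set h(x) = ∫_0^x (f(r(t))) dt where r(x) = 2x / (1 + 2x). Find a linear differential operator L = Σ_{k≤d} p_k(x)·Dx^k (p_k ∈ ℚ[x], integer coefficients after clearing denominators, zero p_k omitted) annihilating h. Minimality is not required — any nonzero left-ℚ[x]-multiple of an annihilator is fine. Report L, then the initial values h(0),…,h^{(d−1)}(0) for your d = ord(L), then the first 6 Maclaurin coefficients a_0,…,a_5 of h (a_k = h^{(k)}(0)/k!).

L = (2 + 36·x)·Dx + (-1 - 4·x + 12·x^2 + 32·x^3)·Dx^2  (order 2).
h: a_k = 0, 3, 3, 16, 0, 768/5, …
ICs: h(0) = 0, h′(0) = 3.

f: a_k = 3, 3, 15, 27, 87, 195, …
h₀=f(r): pull back L_f along r ⇒ L₀.
∫: right-multiply L₀ by Dx.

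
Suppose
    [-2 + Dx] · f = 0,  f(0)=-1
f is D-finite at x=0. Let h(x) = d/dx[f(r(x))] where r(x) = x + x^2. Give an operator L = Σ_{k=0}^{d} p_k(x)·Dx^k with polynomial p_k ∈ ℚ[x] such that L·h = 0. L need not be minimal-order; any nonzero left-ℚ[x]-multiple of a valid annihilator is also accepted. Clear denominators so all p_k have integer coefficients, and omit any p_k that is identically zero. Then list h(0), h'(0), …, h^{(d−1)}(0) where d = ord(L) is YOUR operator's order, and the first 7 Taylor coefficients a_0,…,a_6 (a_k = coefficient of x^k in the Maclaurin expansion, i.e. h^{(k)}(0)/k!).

f: a_k = -1, -2, -2, -4/3, -2/3, -4/15, -4/45, …
Change of var in L_f (x↦r) gives L₀.
Differentiate: ansatz ord ≤ ord L₀ ⇒ L.
L = (4 + 8·x + 8·x^2) + (-1 - 2·x)·Dx  (order 1).
h: a_k = -2, -8, -16, -80/3, -104/3, -608/15, -1856/45, …
ICs: h(0) = -2.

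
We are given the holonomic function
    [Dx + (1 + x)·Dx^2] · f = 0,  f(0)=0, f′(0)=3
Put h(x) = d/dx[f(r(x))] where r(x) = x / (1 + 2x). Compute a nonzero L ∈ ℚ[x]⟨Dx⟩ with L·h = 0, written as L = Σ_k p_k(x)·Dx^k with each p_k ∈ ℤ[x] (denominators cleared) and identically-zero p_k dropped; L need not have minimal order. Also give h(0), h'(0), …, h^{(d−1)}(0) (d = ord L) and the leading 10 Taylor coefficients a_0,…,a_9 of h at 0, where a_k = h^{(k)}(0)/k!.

L = (5 + 12·x) + (1 + 5·x + 6·x^2)·Dx  (order 1).
h: a_k = 3, -15, 57, -195, 633, -1995, 6177, -18915, 57513, -174075, …
ICs: h(0) = 3.

f: a_k = 0, 3, -3/2, 1, -3/4, 3/5, -1/2, 3/7, -3/8, 1/3, …
f∘r: x↦r, Dx↦Dx/r' in L_f ⇒ L₀.
Derive L from L₀ (diff closure).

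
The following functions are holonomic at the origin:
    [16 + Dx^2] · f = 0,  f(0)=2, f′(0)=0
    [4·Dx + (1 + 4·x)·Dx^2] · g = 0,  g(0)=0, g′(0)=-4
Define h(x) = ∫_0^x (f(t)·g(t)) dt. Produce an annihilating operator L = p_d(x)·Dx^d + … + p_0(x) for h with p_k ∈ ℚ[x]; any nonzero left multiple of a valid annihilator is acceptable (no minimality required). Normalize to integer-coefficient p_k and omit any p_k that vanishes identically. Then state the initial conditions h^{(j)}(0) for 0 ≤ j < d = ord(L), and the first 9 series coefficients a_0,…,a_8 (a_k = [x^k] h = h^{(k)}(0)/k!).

L = (-768 + 6144·x + 77824·x^2 + 262144·x^3 + 262144·x^4)·Dx + (256 + 5120·x + 24576·x^2 + 32768·x^3)·Dx^2 + (1280·x + 10752·x^2 + 32768·x^3 + 32768·x^4)·Dx^3 + (16 + 320·x + 1536·x^2 + 2048·x^3)·Dx^4 + (3 + 56·x + 368·x^2 + 1024·x^3 + 1024·x^4)·Dx^5  (order 5).
h: a_k = 0, 0, -4, 16/3, 16/3, 0, -128/5, 512/7, -7936/35, …
ICs: h(0) = 0, h′(0) = 0, h′′(0) = -8, h′′′(0) = 32, h′′′′(0) = 128.

f: a_k = 2, 0, -16, 0, 64/3, 0, -512/45, 0, 1024/315, …
g: a_k = 0, -4, 8, -64/3, 64, -1024/5, 2048/3, -16384/7, 8192, …
L₀ := L_f ⊗_s L_g (sym. prod.), ord ≤ 4.
h=∫₀ˣh₀: take L = L₀·Dx.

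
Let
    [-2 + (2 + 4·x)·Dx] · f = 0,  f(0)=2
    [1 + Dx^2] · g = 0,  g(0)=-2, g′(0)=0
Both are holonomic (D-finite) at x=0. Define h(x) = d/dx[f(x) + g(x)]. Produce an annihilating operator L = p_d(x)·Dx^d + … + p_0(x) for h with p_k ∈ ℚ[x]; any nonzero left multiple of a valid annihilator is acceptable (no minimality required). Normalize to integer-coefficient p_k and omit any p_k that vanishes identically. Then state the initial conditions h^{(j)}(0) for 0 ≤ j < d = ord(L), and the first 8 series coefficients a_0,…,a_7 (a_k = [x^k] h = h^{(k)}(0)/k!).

L = (-4 - x - x^2) + (-1 - 3·x - 3·x^2 - 2·x^3)·Dx + (-4 - x - x^2)·Dx^2 + (-1 - 3·x - 3·x^2 - 2·x^3)·Dx^3  (order 3).
h: a_k = 2, 0, 3, -16/3, 35/4, -236/15, 231/8, -16892/315, …
ICs: h(0) = 2, h′(0) = 0, h′′(0) = 6.

f: a_k = 2, 2, -1, 1, -5/4, 7/4, -21/8, 33/8, …
g: a_k = -2, 0, 1, 0, -1/12, 0, 1/360, 0, …
Weyl lclm of L_f,L_g ⇒ L₀ (ord ≤ 3).
Differentiate: ansatz ord ≤ ord L₀ ⇒ L.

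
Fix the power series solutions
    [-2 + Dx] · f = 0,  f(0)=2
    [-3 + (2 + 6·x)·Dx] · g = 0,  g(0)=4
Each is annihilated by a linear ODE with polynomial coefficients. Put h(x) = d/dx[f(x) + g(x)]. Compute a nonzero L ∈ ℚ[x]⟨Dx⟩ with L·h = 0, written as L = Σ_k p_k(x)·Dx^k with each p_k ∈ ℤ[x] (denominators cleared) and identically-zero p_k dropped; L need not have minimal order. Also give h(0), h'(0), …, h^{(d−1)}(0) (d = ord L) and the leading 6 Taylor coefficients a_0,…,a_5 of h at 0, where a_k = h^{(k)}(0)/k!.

f: a_k = 2, 4, 4, 8/3, 4/3, 8/15, …
g: a_k = 4, 6, -9/2, 27/4, -405/32, 1701/64, …
Weyl lclm of L_f,L_g ⇒ L₀ (ord ≤ 2).
h=h₀': d/dx-closure on L₀ ⇒ L.
L = (-78 - 72·x) + (11 - 96·x - 144·x^2)·Dx + (14 + 66·x + 72·x^2)·Dx^2  (order 2).
h: a_k = 10, -1, 113/4, -1087/24, 26027/192, -686857/1920, …
ICs: h(0) = 10, h′(0) = -1.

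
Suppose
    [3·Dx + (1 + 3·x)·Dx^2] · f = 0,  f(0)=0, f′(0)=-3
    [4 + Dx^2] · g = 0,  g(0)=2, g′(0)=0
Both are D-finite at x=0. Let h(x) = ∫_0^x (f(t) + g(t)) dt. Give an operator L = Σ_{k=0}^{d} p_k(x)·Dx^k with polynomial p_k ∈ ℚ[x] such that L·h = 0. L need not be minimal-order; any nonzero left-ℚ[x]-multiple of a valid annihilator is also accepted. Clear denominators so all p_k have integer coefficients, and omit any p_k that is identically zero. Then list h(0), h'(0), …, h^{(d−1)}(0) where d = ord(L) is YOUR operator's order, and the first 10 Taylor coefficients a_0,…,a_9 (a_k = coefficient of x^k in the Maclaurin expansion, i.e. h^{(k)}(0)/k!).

L = (348 + 144·x + 216·x^2)·Dx^2 + (44 + 180·x + 216·x^2 + 216·x^3)·Dx^3 + (87 + 36·x + 54·x^2)·Dx^4 + (11 + 45·x + 54·x^2 + 54·x^3)·Dx^5  (order 5).
h: a_k = 0, 2, -3/2, 1/6, -9/4, 259/60, -81/10, 10919/630, -2187/56, 2066747/22680, …
ICs: h(0) = 0, h′(0) = 2, h′′(0) = -3, h′′′(0) = 1, h′′′′(0) = -54.

f: a_k = 0, -3, 9/2, -9, 81/4, -243/5, 243/2, -2187/7, 6561/8, -2187, …
g: a_k = 2, 0, -4, 0, 4/3, 0, -8/45, 0, 4/315, 0, …
f+g: L₀ = lclm(L_f,L_g), ord ≤ 2+2.
h=∫h₀ ⇒ L = L₀·Dx.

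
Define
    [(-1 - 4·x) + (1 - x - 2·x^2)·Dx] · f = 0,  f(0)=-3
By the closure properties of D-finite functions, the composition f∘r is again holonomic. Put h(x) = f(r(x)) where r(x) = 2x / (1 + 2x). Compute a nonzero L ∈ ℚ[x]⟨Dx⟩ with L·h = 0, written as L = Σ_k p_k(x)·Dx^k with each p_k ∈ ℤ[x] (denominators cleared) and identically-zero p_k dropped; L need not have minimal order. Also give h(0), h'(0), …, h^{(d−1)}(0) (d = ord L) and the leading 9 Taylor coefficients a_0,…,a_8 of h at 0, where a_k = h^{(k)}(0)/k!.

L = (2 + 20·x) + (-1 - 4·x + 4·x^2 + 16·x^3)·Dx  (order 1).
h: a_k = -3, -6, -24, 0, -192, 384, -2304, 7680, -33792, …
ICs: h(0) = -3.

f: a_k = -3, -3, -9, -15, -33, -63, -129, -255, -513, …
Change of var in L_f (x↦r) gives L₀.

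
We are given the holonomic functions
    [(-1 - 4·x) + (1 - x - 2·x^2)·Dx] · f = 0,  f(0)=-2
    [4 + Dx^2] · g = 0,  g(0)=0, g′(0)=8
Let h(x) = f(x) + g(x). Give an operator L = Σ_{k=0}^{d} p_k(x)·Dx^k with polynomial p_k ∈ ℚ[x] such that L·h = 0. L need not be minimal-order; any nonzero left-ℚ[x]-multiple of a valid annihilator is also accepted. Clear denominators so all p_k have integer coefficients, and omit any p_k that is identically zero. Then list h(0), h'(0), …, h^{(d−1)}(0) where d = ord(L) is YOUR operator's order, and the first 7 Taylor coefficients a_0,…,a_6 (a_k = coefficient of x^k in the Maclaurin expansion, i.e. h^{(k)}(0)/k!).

f: a_k = -2, -2, -6, -10, -22, -42, -86, …
g: a_k = 0, 8, 0, -16/3, 0, 16/15, 0, …
L₀ := lclm(L_f,L_g); ord L₀ ≤ 1+2.
L = (68 + 304·x + 200·x^2 + 320·x^3 + 160·x^4 + 128·x^5) + (-20 + 12·x + 24·x^2 + 8·x^3 + 48·x^4 + 96·x^5 + 64·x^6)·Dx + (17 + 76·x + 50·x^2 + 80·x^3 + 40·x^4 + 32·x^5)·Dx^2 + (-5 + 3·x + 6·x^2 + 2·x^3 + 12·x^4 + 24·x^5 + 16·x^6)·Dx^3  (order 3).
h: a_k = -2, 6, -6, -46/3, -22, -614/15, -86, …
ICs: h(0) = -2, h′(0) = 6, h′′(0) = -12.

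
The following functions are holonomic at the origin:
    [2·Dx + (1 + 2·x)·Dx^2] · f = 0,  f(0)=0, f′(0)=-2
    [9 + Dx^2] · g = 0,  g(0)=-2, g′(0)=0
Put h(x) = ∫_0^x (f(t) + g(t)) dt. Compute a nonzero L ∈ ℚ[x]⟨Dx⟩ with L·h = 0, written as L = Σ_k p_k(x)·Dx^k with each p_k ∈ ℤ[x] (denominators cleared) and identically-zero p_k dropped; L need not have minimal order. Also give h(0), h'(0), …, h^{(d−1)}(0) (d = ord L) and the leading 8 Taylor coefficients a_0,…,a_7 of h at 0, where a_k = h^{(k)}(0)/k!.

f: a_k = 0, -2, 2, -8/3, 4, -32/5, 32/3, -128/7, …
g: a_k = -2, 0, 9, 0, -27/4, 0, 81/40, 0, …
L₀ := lclm(L_f,L_g); ord L₀ ≤ 2+2.
Integrate: L := L₀·Dx.
L = (594 + 648·x + 648·x^2)·Dx^2 + (153 + 630·x + 972·x^2 + 648·x^3)·Dx^3 + (66 + 72·x + 72·x^2)·Dx^4 + (17 + 70·x + 108·x^2 + 72·x^3)·Dx^5  (order 5).
h: a_k = 0, -2, -1, 11/3, -2/3, -11/20, -16/15, 1523/840, …
ICs: h(0) = 0, h′(0) = -2, h′′(0) = -2, h′′′(0) = 22, h′′′′(0) = -16.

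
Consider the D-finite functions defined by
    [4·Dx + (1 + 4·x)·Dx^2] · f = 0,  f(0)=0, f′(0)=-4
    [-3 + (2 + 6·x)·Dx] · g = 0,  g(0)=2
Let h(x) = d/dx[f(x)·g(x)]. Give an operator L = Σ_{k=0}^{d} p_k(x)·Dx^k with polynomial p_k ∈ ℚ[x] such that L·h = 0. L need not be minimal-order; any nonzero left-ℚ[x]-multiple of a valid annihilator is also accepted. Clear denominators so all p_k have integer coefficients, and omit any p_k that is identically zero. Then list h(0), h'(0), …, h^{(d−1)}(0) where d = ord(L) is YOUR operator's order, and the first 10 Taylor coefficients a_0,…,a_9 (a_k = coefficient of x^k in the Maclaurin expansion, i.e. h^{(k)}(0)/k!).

L = (-33 + 72·x + 432·x^2) + (-4 + 324·x + 2160·x^2 + 3456·x^3)·Dx + (4 + 88·x + 612·x^2 + 1728·x^3 + 1728·x^4)·Dx^2  (order 2).
h: a_k = -8, 8, -29, 130, -9383/16, 206953/80, -7147521/640, 53092163/1120, -5695777517/28672, 70921364291/86016, …
ICs: h(0) = -8, h′(0) = 8.

f: a_k = 0, -4, 8, -64/3, 64, -1024/5, 2048/3, -16384/7, 8192, -262144/9, …
g: a_k = 2, 3, -9/4, 27/8, -405/64, 1701/128, -15309/512, 72171/1024, -2814669/16384, 14073345/32768, …
L₀ := L_f ⊗_s L_g (sym. prod.), ord ≤ 2.
Derive L from L₀ (diff closure).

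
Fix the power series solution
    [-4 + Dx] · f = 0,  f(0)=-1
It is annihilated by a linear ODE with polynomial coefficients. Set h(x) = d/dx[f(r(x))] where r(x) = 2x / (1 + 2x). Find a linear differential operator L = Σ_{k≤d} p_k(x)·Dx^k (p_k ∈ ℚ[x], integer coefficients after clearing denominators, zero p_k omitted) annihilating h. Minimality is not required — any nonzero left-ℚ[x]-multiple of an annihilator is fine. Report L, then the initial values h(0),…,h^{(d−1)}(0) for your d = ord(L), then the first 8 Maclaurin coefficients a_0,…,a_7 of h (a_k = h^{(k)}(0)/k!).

f: a_k = -1, -4, -8, -32/3, -32/3, -128/15, -256/45, -1024/315, …
h₀=f(r): pull back L_f along r ⇒ L₀.
h₀' ⇒ L via d/dx closure of L₀.
L = (4 - 8·x) + (-1 - 4·x - 4·x^2)·Dx  (order 1).
h: a_k = -8, -32, 32, 256/3, -896/3, 5632/15, 8704/45, -647168/315, …
ICs: h(0) = -8.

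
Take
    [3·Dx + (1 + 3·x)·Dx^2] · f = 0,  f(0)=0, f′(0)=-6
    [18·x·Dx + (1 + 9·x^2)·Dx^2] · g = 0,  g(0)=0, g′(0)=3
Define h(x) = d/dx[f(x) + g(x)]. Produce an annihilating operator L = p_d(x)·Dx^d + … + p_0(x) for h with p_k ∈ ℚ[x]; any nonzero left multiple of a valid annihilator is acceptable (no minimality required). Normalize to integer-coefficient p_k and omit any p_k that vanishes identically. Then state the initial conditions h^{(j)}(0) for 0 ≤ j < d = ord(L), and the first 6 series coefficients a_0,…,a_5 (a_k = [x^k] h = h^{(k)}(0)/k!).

L = (-18 - 162·x + 486·x^2 + 486·x^3) + (-12 - 36·x + 972·x^3 + 972·x^4)·Dx + (-1 + 3·x + 18·x^2 + 54·x^3 + 243·x^4 + 243·x^5)·Dx^2  (order 2).
h: a_k = -3, 18, -81, 162, -243, 1458, …
ICs: h(0) = -3, h′(0) = 18.

f: a_k = 0, -6, 9, -18, 81/2, -486/5, …
g: a_k = 0, 3, 0, -9, 0, 243/5, …
h₀=f+g: left-lcm gives L₀, ord ≤ 4.
Derive L from L₀ (diff closure).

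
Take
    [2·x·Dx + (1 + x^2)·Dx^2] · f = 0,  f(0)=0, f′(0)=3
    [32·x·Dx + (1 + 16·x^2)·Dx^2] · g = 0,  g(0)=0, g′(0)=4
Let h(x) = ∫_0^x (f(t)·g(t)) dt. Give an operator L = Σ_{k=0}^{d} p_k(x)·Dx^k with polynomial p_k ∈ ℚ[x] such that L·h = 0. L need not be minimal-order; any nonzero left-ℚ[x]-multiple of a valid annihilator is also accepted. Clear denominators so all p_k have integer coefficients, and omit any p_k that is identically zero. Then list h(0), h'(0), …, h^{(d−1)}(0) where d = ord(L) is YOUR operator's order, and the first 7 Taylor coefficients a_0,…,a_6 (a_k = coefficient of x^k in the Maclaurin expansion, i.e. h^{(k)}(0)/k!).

L = (-384·x - 10880·x^3 - 16384·x^5 + 34816·x^7 + 98304·x^9)·Dx^2 + (-68 - 3916·x^2 - 19584·x^4 - 14336·x^6 + 121856·x^8 + 147456·x^10)·Dx^3 + (-136·x - 2632·x^3 - 6528·x^5 + 16448·x^7 + 69632·x^9 + 49152·x^11)·Dx^4 + (-1 - 34·x^2 - 305·x^4 + 4880·x^8 + 8704·x^10 + 4096·x^12)·Dx^5  (order 5).
h: a_k = 0, 0, 0, 4, 0, -68/5, 0, …
ICs: h(0) = 0, h′(0) = 0, h′′(0) = 0, h′′′(0) = 24, h′′′′(0) = 0.

f: a_k = 0, 3, 0, -1, 0, 3/5, 0, …
g: a_k = 0, 4, 0, -64/3, 0, 1024/5, 0, …
f·g: L₀ = L_f ⊗_s L_g, ord ≤ 2·2.
h=∫₀ˣh₀: take L = L₀·Dx.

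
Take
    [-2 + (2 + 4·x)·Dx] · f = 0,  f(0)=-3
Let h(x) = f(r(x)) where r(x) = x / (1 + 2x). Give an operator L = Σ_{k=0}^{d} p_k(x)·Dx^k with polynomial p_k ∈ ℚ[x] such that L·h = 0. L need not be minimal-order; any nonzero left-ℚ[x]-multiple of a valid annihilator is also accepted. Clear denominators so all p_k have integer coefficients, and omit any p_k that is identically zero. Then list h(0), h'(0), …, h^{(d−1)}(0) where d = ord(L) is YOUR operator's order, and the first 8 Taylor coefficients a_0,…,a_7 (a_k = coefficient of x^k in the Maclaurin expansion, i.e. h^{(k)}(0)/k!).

L = -1 + (1 + 6·x + 8·x^2)·Dx  (order 1).
h: a_k = -3, -3, 15/2, -39/2, 423/8, -1197/8, 7059/16, -21615/16, …
ICs: h(0) = -3.

f: a_k = -3, -3, 3/2, -3/2, 15/8, -21/8, 63/16, -99/16, …
Change of var in L_f (x↦r) gives L₀.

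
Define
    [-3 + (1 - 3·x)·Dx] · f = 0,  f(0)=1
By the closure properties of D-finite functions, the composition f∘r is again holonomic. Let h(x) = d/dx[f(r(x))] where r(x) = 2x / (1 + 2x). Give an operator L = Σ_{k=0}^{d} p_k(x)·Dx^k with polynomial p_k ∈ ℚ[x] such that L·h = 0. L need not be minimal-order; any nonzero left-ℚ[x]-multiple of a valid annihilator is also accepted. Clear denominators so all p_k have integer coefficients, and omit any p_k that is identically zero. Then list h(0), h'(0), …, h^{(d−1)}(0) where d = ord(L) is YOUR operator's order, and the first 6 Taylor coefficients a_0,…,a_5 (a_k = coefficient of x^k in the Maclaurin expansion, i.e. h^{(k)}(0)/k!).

L = 8 + (-1 + 4·x)·Dx  (order 1).
h: a_k = 6, 48, 288, 1536, 7680, 36864, …
ICs: h(0) = 6.

f: a_k = 1, 3, 9, 27, 81, 243, …
Substitute x→r, Dx→(1/r')Dx; clear ⇒ L₀.
Differentiate: ansatz ord ≤ ord L₀ ⇒ L.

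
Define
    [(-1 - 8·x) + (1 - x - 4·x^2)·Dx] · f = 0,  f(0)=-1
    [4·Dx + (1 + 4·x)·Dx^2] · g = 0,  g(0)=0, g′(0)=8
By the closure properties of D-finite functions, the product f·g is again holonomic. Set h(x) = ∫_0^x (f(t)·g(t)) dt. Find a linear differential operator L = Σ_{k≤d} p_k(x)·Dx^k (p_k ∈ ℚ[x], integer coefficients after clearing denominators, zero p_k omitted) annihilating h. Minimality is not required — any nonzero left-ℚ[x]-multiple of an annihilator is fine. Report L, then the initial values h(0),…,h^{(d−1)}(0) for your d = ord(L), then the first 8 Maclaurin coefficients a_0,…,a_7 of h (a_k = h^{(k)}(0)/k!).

f: a_k = -1, -1, -5, -9, -29, -65, -181, -441, …
g: a_k = 0, 8, -16, 128/3, -128, 2048/5, -4096/3, 32768/7, …
L₀ := L_f ⊗_s L_g (sym. prod.), ord ≤ 2.
∫: right-multiply L₀ by Dx.
L = (12 + 64·x)·Dx + (-2 + 28·x + 80·x^2)·Dx^2 + (-1 - 3·x + 8·x^2 + 16·x^3)·Dx^3  (order 3).
h: a_k = 0, 0, -4, 8/3, -50/3, 56/3, -4372/45, 17336/105, …
ICs: h(0) = 0, h′(0) = 0, h′′(0) = -8.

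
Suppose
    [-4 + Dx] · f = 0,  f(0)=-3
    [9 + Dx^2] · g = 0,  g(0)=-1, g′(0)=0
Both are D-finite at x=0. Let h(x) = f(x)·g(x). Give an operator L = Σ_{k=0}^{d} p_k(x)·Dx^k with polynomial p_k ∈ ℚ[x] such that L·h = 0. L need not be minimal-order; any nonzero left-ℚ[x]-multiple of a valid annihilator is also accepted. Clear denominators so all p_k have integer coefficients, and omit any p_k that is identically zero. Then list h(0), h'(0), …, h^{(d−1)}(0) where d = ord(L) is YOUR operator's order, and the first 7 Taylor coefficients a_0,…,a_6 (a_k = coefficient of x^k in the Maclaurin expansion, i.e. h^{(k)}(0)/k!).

L = 25 - 8·Dx + Dx^2  (order 2).
h: a_k = 3, 12, 21/2, -22, -527/8, -779/10, -11753/240, …
ICs: h(0) = 3, h′(0) = 12.

f: a_k = -3, -12, -24, -32, -32, -128/5, -256/15, …
g: a_k = -1, 0, 9/2, 0, -27/8, 0, 81/80, …
Sym-product of L_f,L_g gives L₀ (≤ ord 2).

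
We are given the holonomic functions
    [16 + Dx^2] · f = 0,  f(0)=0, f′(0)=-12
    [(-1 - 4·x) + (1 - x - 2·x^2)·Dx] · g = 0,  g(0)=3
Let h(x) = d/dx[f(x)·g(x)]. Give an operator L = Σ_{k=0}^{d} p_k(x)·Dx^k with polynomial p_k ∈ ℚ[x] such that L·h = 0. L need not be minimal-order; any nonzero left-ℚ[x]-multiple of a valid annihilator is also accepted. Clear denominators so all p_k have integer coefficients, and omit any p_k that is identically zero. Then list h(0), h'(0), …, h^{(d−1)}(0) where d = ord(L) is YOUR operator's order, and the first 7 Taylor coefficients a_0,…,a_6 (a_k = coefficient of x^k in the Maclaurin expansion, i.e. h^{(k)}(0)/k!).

L = (4 - 128·x - 192·x^2 + 256·x^3 + 256·x^4) + (-5 - 12·x + 48·x^2 + 64·x^3)·Dx + (3 - 7·x - 10·x^2 + 16·x^3 + 16·x^4)·Dx^2  (order 2).
h: a_k = -36, -72, -36, -336, -924, -10584/5, -4852, …
ICs: h(0) = -36, h′(0) = -72.

f: a_k = 0, -12, 0, 32, 0, -128/5, 0, …
g: a_k = 3, 3, 9, 15, 33, 63, 129, …
Sym-product of L_f,L_g gives L₀ (≤ ord 2).
h₀' ⇒ L via d/dx closure of L₀.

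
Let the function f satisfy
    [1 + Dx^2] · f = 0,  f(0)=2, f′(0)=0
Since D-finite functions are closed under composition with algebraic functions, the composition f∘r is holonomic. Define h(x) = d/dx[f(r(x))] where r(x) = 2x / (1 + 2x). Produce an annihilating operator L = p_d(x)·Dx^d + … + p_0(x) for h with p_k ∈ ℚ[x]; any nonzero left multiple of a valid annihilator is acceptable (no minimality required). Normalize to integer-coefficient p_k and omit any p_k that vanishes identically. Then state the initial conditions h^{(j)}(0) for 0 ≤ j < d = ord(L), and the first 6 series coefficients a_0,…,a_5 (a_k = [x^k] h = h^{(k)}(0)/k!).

f: a_k = 2, 0, -1, 0, 1/12, 0, …
L₀ from L_f via x↦r, Dx↦r'^{-1}Dx.
Differentiate: ansatz ord ≤ ord L₀ ⇒ L.
L = (28 + 96·x + 96·x^2) + (12 + 72·x + 144·x^2 + 96·x^3)·Dx + (1 + 8·x + 24·x^2 + 32·x^3 + 16·x^4)·Dx^2  (order 2).
h: a_k = 0, -8, 48, -560/3, 1760/3, -24016/15, …
ICs: h(0) = 0, h′(0) = -8.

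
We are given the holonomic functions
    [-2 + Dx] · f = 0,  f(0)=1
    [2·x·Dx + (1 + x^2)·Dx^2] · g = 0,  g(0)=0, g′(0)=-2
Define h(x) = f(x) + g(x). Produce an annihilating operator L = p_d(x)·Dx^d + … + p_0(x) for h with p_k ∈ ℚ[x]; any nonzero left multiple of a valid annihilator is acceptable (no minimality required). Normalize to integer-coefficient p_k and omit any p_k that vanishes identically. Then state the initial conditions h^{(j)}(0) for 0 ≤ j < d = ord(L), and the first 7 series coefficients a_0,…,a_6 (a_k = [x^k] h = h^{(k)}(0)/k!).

f: a_k = 1, 2, 2, 4/3, 2/3, 4/15, 4/45, …
g: a_k = 0, -2, 0, 2/3, 0, -2/5, 0, …
f+g: L₀ = lclm(L_f,L_g), ord ≤ 1+2.
L = (2 - 4·x - 6·x^2 - 4·x^3)·Dx + (-3 - x^2 - 2·x^4)·Dx^2 + (1 + x + 2·x^2 + x^3 + x^4)·Dx^3  (order 3).
h: a_k = 1, 0, 2, 2, 2/3, -2/15, 4/45, …
ICs: h(0) = 1, h′(0) = 0, h′′(0) = 4.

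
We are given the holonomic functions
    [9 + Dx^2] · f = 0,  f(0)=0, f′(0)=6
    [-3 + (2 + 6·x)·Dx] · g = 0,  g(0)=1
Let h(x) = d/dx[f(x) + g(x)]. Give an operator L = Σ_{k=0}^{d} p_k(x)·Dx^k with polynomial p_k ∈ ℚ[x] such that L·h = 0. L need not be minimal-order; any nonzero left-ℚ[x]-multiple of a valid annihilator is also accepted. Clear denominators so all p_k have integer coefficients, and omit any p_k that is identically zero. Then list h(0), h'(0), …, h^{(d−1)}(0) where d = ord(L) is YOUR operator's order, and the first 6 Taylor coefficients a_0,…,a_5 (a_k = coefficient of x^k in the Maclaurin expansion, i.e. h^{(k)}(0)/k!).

f: a_k = 0, 6, 0, -9, 0, 81/20, …
g: a_k = 1, 3/2, -9/8, 27/16, -405/128, 1701/256, …
Weyl lclm of L_f,L_g ⇒ L₀ (ord ≤ 3).
h=h₀': d/dx-closure on L₀ ⇒ L.
L = (-513 - 648·x - 972·x^2) + (-126 - 810·x - 1944·x^2 - 1944·x^3)·Dx + (-57 - 72·x - 108·x^2)·Dx^2 + (-14 - 90·x - 216·x^2 - 216·x^3)·Dx^3  (order 3).
h: a_k = 15/2, -9/4, -351/16, -405/32, 13689/256, -45927/512, …
ICs: h(0) = 15/2, h′(0) = -9/4, h′′(0) = -351/8.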